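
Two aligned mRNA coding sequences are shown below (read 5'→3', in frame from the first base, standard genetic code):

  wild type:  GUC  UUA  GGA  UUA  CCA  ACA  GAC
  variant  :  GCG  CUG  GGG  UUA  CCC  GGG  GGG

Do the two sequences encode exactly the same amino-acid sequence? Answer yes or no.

no

Codon 1: GUC Val / GCG Ala — nonsynonymous.
Codon 2: UUA Leu / CUG Leu — synonymous.
Codon 3: GGA Gly / GGG Gly — synonymous.
Codon 4: UUA Leu / UUA Leu — identical.
Codon 5: CCA Pro / CCC Pro — synonymous.
Codon 6: ACA Thr / GGG Gly — nonsynonymous.
Codon 7: GAC Asp / GGG Gly — nonsynonymous.
Nonsynonymous differences: 3 → different protein.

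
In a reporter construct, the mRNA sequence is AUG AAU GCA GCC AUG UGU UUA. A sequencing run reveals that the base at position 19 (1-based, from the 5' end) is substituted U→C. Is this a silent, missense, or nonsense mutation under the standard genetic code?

silent

Position 19 falls in codon 7: UUA → Leu.
After the substitution the codon is CUA → Leu.
Both encode Leu, so the change is synonymous.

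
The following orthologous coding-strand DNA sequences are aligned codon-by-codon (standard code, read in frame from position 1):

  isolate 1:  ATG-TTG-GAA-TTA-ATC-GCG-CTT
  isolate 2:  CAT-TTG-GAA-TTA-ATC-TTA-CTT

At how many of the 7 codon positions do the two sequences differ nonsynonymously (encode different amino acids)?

Codon 1: ATG Met / CAT His — nonsynonymous.
Codon 2: TTG Leu / TTG Leu — identical.
Codon 3: GAA Glu / GAA Glu — identical.
Codon 4: TTA Leu / TTA Leu — identical.
Codon 5: ATC Ile / ATC Ile — identical.
Codon 6: GCG Ala / TTA Leu — nonsynonymous.
Codon 7: CTT Leu / CTT Leu — identical.
Nonsynonymous differences: 2.

2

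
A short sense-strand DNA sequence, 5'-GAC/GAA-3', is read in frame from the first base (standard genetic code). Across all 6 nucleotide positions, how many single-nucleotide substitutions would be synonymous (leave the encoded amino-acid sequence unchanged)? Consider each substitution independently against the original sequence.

Codon 1 (GAC, Asp): 1 synonymous substitution.
Codon 2 (GAA, Glu): 1 synonymous substitution.
Total: 1 + 1 = 2.

2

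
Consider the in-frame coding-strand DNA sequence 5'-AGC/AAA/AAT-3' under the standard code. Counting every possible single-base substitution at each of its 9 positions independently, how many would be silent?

Codon 1 (AGC, Ser): 1 synonymous substitution.
Codon 2 (AAA, Lys): 1 synonymous substitution.
Codon 3 (AAT, Asn): 1 synonymous substitution.
Total: 1 + 1 + 1 = 3.

3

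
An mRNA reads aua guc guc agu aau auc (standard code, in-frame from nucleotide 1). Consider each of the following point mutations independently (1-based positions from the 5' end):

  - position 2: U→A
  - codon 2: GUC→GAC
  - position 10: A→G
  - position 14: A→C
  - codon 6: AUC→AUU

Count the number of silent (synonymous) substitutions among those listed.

Codon 1: AUA (Ile) → AAA (Lys) — missense.
Codon 2: GUC (Val) → GAC (Asp) — missense.
Codon 4: AGU (Ser) → GGU (Gly) — missense.
Codon 5: AAU (Asn) → ACU (Thr) — missense.
Codon 6: AUC (Ile) → AUU (Ile) — synonymous.
Synonymous: 1 of 5.

1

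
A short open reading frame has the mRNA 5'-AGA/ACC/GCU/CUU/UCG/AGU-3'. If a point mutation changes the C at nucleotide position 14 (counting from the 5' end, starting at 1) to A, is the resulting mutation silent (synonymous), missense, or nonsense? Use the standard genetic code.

Position 14 falls in codon 5: UCG → Ser.
After the substitution the codon is UAG → Stop.
The new codon is a stop codon, so this is a nonsense mutation.

nonsense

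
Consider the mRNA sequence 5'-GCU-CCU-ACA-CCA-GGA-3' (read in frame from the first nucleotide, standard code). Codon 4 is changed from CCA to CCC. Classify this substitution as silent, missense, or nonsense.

Position 12 falls in codon 4: CCA → Pro.
After the substitution the codon is CCC → Pro.
Both encode Pro, so the change is synonymous.

silent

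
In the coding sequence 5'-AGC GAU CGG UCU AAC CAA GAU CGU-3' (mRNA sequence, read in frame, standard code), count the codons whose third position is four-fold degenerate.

Codon 1 AGC (Ser): third position 2-fold.
Codon 2 GAU (Asp): third position 2-fold.
Codon 3 CGG (Arg): third position 4-fold.
Codon 4 UCU (Ser): third position 4-fold.
Codon 5 AAC (Asn): third position 2-fold.
Codon 6 CAA (Gln): third position 2-fold.
Codon 7 GAU (Asp): third position 2-fold.
Codon 8 CGU (Arg): third position 4-fold.
Four-fold degenerate third positions: 3.

3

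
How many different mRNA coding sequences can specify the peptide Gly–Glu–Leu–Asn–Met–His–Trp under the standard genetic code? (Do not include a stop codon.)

192

Gly: 4 codons.
Glu: 2 codons.
Leu: 6 codons.
Asn: 2 codons.
Met: 1 codon.
His: 2 codons.
Trp: 1 codon.
4 × 2 × 6 × 2 × 1 × 2 × 1 = 192.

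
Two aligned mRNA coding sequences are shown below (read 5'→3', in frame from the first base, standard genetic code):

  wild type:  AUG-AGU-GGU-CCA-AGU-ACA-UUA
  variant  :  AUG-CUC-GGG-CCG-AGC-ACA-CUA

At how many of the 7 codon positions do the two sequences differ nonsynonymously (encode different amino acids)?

1

Codon 1: AUG Met / AUG Met — identical.
Codon 2: AGU Ser / CUC Leu — nonsynonymous.
Codon 3: GGU Gly / GGG Gly — synonymous.
Codon 4: CCA Pro / CCG Pro — synonymous.
Codon 5: AGU Ser / AGC Ser — synonymous.
Codon 6: ACA Thr / ACA Thr — identical.
Codon 7: UUA Leu / CUA Leu — synonymous.
Nonsynonymous differences: 1.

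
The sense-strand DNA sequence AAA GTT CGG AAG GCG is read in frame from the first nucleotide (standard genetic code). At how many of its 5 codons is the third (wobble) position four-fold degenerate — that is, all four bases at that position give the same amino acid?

Codon 1 AAA (Lys): third position 2-fold.
Codon 2 GTT (Val): third position 4-fold.
Codon 3 CGG (Arg): third position 4-fold.
Codon 4 AAG (Lys): third position 2-fold.
Codon 5 GCG (Ala): third position 4-fold.
Four-fold degenerate third positions: 3.

3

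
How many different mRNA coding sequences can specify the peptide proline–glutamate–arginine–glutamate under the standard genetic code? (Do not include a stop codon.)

Pro: 4 codons.
Glu: 2 codons.
Arg: 6 codons.
Glu: 2 codons.
4 × 2 × 6 × 2 = 96.

96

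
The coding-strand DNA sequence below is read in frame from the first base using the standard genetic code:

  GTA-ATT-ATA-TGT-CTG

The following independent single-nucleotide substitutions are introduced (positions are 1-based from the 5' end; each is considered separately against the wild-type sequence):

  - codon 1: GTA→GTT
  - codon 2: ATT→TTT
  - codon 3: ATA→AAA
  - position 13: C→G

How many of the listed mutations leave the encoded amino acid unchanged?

Codon 1: GTA (Val) → GTT (Val) — synonymous.
Codon 2: ATT (Ile) → TTT (Phe) — missense.
Codon 3: ATA (Ile) → AAA (Lys) — missense.
Codon 5: CTG (Leu) → GTG (Val) — missense.
Synonymous: 1 of 4.

1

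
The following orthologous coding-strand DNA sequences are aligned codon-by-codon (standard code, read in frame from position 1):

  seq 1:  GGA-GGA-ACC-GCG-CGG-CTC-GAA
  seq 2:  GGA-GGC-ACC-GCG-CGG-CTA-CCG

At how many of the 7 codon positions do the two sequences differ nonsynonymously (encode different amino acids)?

Codon 1: GGA Gly / GGA Gly — identical.
Codon 2: GGA Gly / GGC Gly — synonymous.
Codon 3: ACC Thr / ACC Thr — identical.
Codon 4: GCG Ala / GCG Ala — identical.
Codon 5: CGG Arg / CGG Arg — identical.
Codon 6: CTC Leu / CTA Leu — synonymous.
Codon 7: GAA Glu / CCG Pro — nonsynonymous.
Nonsynonymous differences: 1.

1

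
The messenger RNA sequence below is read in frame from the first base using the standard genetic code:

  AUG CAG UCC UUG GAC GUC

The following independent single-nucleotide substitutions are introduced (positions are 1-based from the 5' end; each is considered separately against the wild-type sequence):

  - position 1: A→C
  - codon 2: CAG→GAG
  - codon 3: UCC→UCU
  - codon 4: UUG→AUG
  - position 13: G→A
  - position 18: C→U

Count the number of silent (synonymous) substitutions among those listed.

2

Codon 1: AUG (Met) → CUG (Leu) — missense.
Codon 2: CAG (Gln) → GAG (Glu) — missense.
Codon 3: UCC (Ser) → UCU (Ser) — synonymous.
Codon 4: UUG (Leu) → AUG (Met) — missense.
Codon 5: GAC (Asp) → AAC (Asn) — missense.
Codon 6: GUC (Val) → GUU (Val) — synonymous.
Synonymous: 2 of 6.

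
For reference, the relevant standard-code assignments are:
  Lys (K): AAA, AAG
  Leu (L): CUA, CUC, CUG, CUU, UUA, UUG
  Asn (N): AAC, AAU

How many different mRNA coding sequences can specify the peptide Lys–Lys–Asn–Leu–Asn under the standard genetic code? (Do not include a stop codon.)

Lys: 2 codons.
Lys: 2 codons.
Asn: 2 codons.
Leu: 6 codons.
Asn: 2 codons.
2 × 2 × 2 × 6 × 2 = 96.

96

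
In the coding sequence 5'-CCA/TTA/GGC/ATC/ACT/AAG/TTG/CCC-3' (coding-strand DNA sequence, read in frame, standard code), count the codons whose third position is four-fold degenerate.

4

Codon 1 CCA (Pro): third position 4-fold.
Codon 2 TTA (Leu): third position 2-fold.
Codon 3 GGC (Gly): third position 4-fold.
Codon 4 ATC (Ile): third position 3-fold.
Codon 5 ACT (Thr): third position 4-fold.
Codon 6 AAG (Lys): third position 2-fold.
Codon 7 TTG (Leu): third position 2-fold.
Codon 8 CCC (Pro): third position 4-fold.
Four-fold degenerate third positions: 4.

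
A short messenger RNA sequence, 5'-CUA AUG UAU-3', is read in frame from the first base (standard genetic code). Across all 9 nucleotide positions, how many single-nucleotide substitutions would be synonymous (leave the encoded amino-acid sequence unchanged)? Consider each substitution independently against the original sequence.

Codon 1 (CUA, Leu): 4 synonymous substitutions.
Codon 2 (AUG, Met): 0 synonymous substitutions.
Codon 3 (UAU, Tyr): 1 synonymous substitution.
Total: 4 + 0 + 1 = 5.

5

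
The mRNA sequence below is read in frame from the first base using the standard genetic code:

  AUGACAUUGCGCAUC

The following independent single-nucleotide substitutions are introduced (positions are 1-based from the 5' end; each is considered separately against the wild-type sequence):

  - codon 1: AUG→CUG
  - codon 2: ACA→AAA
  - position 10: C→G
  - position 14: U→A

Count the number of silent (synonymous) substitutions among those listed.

0

Codon 1: AUG (Met) → CUG (Leu) — missense.
Codon 2: ACA (Thr) → AAA (Lys) — missense.
Codon 4: CGC (Arg) → GGC (Gly) — missense.
Codon 5: AUC (Ile) → AAC (Asn) — missense.
Synonymous: 0 of 4.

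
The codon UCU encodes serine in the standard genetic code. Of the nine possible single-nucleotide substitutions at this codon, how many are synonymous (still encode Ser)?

Position 1: none → 0 synonymous.
Position 2: none → 0 synonymous.
Position 3: UCC, UCA, UCG → 3 synonymous.
Total: 0 + 0 + 3 = 3.

3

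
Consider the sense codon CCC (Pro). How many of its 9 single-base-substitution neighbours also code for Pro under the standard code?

3

Position 1: none → 0 synonymous.
Position 2: none → 0 synonymous.
Position 3: CCU, CCA, CCG → 3 synonymous.
Total: 0 + 0 + 3 = 3.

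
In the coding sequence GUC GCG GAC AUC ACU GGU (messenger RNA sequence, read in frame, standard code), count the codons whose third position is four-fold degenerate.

Codon 1 GUC (Val): third position 4-fold.
Codon 2 GCG (Ala): third position 4-fold.
Codon 3 GAC (Asp): third position 2-fold.
Codon 4 AUC (Ile): third position 3-fold.
Codon 5 ACU (Thr): third position 4-fold.
Codon 6 GGU (Gly): third position 4-fold.
Four-fold degenerate third positions: 4.

4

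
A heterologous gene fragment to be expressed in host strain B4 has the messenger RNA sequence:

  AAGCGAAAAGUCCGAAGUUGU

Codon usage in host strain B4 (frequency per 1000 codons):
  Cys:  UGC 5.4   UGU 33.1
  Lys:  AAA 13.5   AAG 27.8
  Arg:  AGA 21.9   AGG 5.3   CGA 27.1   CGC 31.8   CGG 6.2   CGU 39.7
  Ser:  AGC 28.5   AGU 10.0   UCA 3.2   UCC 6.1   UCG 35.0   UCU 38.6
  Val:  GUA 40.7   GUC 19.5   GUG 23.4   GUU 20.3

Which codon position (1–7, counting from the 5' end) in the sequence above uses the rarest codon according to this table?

Codon 1 AAG (Lys): 27.8 per 1000.
Codon 2 CGA (Arg): 27.1 per 1000.
Codon 3 AAA (Lys): 13.5 per 1000.
Codon 4 GUC (Val): 19.5 per 1000.
Codon 5 CGA (Arg): 27.1 per 1000.
Codon 6 AGU (Ser): 10.0 per 1000.
Codon 7 UGU (Cys): 33.1 per 1000.
Lowest frequency is 10.0 at codon 6.

6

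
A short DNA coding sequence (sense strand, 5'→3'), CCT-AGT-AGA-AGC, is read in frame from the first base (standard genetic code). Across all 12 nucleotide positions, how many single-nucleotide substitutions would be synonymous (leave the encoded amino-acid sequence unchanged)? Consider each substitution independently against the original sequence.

7

Codon 1 (CCT, Pro): 3 synonymous substitutions.
Codon 2 (AGT, Ser): 1 synonymous substitution.
Codon 3 (AGA, Arg): 2 synonymous substitutions.
Codon 4 (AGC, Ser): 1 synonymous substitution.
Total: 3 + 1 + 2 + 1 = 7.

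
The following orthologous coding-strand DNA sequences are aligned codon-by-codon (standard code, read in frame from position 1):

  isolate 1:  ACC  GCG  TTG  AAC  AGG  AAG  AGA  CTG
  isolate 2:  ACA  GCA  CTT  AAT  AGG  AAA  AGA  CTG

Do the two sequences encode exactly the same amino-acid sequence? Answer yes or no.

Codon 1: ACC Thr / ACA Thr — synonymous.
Codon 2: GCG Ala / GCA Ala — synonymous.
Codon 3: TTG Leu / CTT Leu — synonymous.
Codon 4: AAC Asn / AAT Asn — synonymous.
Codon 5: AGG Arg / AGG Arg — identical.
Codon 6: AAG Lys / AAA Lys — synonymous.
Codon 7: AGA Arg / AGA Arg — identical.
Codon 8: CTG Leu / CTG Leu — identical.
Nonsynonymous differences: 0 → same protein.

yes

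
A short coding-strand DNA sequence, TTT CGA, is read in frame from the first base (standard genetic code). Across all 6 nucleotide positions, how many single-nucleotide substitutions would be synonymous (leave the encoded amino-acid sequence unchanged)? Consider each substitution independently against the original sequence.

Codon 1 (TTT, Phe): 1 synonymous substitution.
Codon 2 (CGA, Arg): 4 synonymous substitutions.
Total: 1 + 4 = 5.

5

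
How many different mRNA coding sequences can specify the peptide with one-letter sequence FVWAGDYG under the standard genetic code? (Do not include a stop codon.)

2048

Phe: 2 codons.
Val: 4 codons.
Trp: 1 codon.
Ala: 4 codons.
Gly: 4 codons.
Asp: 2 codons.
Tyr: 2 codons.
Gly: 4 codons.
2 × 4 × 1 × 4 × 4 × 2 × 2 × 4 = 2048.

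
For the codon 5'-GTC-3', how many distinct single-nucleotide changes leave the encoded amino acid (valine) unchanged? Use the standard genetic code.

Position 1: none → 0 synonymous.
Position 2: none → 0 synonymous.
Position 3: GTT, GTA, GTG → 3 synonymous.
Total: 0 + 0 + 3 = 3.

3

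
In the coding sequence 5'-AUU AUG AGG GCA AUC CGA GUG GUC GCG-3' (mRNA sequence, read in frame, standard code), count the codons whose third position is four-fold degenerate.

Codon 1 AUU (Ile): third position 3-fold.
Codon 2 AUG (Met): third position 1-fold.
Codon 3 AGG (Arg): third position 2-fold.
Codon 4 GCA (Ala): third position 4-fold.
Codon 5 AUC (Ile): third position 3-fold.
Codon 6 CGA (Arg): third position 4-fold.
Codon 7 GUG (Val): third position 4-fold.
Codon 8 GUC (Val): third position 4-fold.
Codon 9 GCG (Ala): third position 4-fold.
Four-fold degenerate third positions: 5.

5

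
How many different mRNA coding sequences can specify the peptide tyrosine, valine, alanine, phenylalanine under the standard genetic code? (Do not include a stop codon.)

64

Tyr: 2 codons.
Val: 4 codons.
Ala: 4 codons.
Phe: 2 codons.
2 × 4 × 4 × 2 = 64.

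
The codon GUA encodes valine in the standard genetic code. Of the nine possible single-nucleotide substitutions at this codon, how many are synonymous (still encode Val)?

3

Position 1: none → 0 synonymous.
Position 2: none → 0 synonymous.
Position 3: GUU, GUC, GUG → 3 synonymous.
Total: 0 + 0 + 3 = 3.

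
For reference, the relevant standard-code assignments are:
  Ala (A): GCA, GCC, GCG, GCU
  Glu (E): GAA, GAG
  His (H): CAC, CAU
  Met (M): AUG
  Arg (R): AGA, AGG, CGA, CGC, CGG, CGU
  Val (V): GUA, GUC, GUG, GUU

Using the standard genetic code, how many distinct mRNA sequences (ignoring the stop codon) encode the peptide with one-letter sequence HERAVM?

His: 2 codons.
Glu: 2 codons.
Arg: 6 codons.
Ala: 4 codons.
Val: 4 codons.
Met: 1 codon.
2 × 2 × 6 × 4 × 4 × 1 = 384.

384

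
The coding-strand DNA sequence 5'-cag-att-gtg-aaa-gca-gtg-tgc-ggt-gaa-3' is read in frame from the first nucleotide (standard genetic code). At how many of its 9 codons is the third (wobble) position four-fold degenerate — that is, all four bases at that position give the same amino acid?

Codon 1 CAG (Gln): third position 2-fold.
Codon 2 ATT (Ile): third position 3-fold.
Codon 3 GTG (Val): third position 4-fold.
Codon 4 AAA (Lys): third position 2-fold.
Codon 5 GCA (Ala): third position 4-fold.
Codon 6 GTG (Val): third position 4-fold.
Codon 7 TGC (Cys): third position 2-fold.
Codon 8 GGT (Gly): third position 4-fold.
Codon 9 GAA (Glu): third position 2-fold.
Four-fold degenerate third positions: 4.

4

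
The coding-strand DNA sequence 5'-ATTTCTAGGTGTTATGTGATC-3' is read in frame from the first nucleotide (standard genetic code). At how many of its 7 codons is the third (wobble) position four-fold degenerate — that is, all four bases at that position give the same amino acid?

2

Codon 1 ATT (Ile): third position 3-fold.
Codon 2 TCT (Ser): third position 4-fold.
Codon 3 AGG (Arg): third position 2-fold.
Codon 4 TGT (Cys): third position 2-fold.
Codon 5 TAT (Tyr): third position 2-fold.
Codon 6 GTG (Val): third position 4-fold.
Codon 7 ATC (Ile): third position 3-fold.
Four-fold degenerate third positions: 2.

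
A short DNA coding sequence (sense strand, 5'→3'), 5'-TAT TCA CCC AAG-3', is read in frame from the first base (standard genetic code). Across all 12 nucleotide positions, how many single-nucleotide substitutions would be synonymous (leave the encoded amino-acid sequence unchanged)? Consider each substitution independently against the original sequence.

Codon 1 (TAT, Tyr): 1 synonymous substitution.
Codon 2 (TCA, Ser): 3 synonymous substitutions.
Codon 3 (CCC, Pro): 3 synonymous substitutions.
Codon 4 (AAG, Lys): 1 synonymous substitution.
Total: 1 + 3 + 3 + 1 = 8.

8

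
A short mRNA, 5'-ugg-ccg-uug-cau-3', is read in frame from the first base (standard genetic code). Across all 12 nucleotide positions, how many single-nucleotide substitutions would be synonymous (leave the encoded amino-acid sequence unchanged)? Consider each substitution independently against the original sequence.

6

Codon 1 (UGG, Trp): 0 synonymous substitutions.
Codon 2 (CCG, Pro): 3 synonymous substitutions.
Codon 3 (UUG, Leu): 2 synonymous substitutions.
Codon 4 (CAU, His): 1 synonymous substitution.
Total: 0 + 3 + 2 + 1 = 6.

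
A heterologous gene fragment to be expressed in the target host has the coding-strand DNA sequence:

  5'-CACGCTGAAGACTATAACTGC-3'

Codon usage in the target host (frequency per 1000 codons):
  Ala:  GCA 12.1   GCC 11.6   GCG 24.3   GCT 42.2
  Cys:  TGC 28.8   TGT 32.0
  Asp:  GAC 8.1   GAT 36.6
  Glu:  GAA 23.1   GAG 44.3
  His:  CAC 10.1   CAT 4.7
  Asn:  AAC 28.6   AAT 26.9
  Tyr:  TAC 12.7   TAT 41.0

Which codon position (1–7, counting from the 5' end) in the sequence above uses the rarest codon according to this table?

Codon 1 CAC (His): 10.1 per 1000.
Codon 2 GCT (Ala): 42.2 per 1000.
Codon 3 GAA (Glu): 23.1 per 1000.
Codon 4 GAC (Asp): 8.1 per 1000.
Codon 5 TAT (Tyr): 41.0 per 1000.
Codon 6 AAC (Asn): 28.6 per 1000.
Codon 7 TGC (Cys): 28.8 per 1000.
Lowest frequency is 8.1 at codon 4.

4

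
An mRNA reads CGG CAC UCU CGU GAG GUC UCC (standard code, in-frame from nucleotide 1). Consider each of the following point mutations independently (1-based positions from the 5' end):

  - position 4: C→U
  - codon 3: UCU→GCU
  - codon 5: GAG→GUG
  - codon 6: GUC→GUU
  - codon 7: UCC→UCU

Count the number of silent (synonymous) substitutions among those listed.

2

Codon 2: CAC (His) → UAC (Tyr) — missense.
Codon 3: UCU (Ser) → GCU (Ala) — missense.
Codon 5: GAG (Glu) → GUG (Val) — missense.
Codon 6: GUC (Val) → GUU (Val) — synonymous.
Codon 7: UCC (Ser) → UCU (Ser) — synonymous.
Synonymous: 2 of 5.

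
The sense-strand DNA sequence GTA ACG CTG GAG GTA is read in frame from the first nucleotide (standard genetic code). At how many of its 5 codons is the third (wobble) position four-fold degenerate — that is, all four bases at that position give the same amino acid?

Codon 1 GTA (Val): third position 4-fold.
Codon 2 ACG (Thr): third position 4-fold.
Codon 3 CTG (Leu): third position 4-fold.
Codon 4 GAG (Glu): third position 2-fold.
Codon 5 GTA (Val): third position 4-fold.
Four-fold degenerate third positions: 4.

4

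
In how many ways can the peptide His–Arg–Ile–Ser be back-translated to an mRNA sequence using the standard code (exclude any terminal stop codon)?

His: 2 codons.
Arg: 6 codons.
Ile: 3 codons.
Ser: 6 codons.
2 × 6 × 3 × 6 = 216.

216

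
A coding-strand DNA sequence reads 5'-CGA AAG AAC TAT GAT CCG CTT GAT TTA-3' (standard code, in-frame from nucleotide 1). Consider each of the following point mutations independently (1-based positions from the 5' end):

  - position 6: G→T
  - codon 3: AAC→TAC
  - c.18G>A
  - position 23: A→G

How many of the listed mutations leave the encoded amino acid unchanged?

1

Codon 2: AAG (Lys) → AAT (Asn) — missense.
Codon 3: AAC (Asn) → TAC (Tyr) — missense.
Codon 6: CCG (Pro) → CCA (Pro) — synonymous.
Codon 8: GAT (Asp) → GGT (Gly) — missense.
Synonymous: 1 of 4.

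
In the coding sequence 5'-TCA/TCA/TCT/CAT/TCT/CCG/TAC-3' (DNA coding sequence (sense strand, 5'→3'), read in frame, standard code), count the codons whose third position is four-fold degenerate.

Codon 1 TCA (Ser): third position 4-fold.
Codon 2 TCA (Ser): third position 4-fold.
Codon 3 TCT (Ser): third position 4-fold.
Codon 4 CAT (His): third position 2-fold.
Codon 5 TCT (Ser): third position 4-fold.
Codon 6 CCG (Pro): third position 4-fold.
Codon 7 TAC (Tyr): third position 2-fold.
Four-fold degenerate third positions: 5.

5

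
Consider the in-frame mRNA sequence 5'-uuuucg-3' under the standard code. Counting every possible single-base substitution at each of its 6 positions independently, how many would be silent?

4

Codon 1 (UUU, Phe): 1 synonymous substitution.
Codon 2 (UCG, Ser): 3 synonymous substitutions.
Total: 1 + 3 = 4.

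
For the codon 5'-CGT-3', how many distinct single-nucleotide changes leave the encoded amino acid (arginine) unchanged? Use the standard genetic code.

3

Position 1: none → 0 synonymous.
Position 2: none → 0 synonymous.
Position 3: CGC, CGA, CGG → 3 synonymous.
Total: 0 + 0 + 3 = 3.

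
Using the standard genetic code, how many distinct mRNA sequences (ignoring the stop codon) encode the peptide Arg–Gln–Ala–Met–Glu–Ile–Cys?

576

Arg: 6 codons.
Gln: 2 codons.
Ala: 4 codons.
Met: 1 codon.
Glu: 2 codons.
Ile: 3 codons.
Cys: 2 codons.
6 × 2 × 4 × 1 × 2 × 3 × 2 = 576.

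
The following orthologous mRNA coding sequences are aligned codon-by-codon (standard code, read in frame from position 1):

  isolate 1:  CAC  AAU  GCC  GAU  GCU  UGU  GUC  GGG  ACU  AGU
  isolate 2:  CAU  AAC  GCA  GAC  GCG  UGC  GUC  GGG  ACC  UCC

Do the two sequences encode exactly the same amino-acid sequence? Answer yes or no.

Codon 1: CAC His / CAU His — synonymous.
Codon 2: AAU Asn / AAC Asn — synonymous.
Codon 3: GCC Ala / GCA Ala — synonymous.
Codon 4: GAU Asp / GAC Asp — synonymous.
Codon 5: GCU Ala / GCG Ala — synonymous.
Codon 6: UGU Cys / UGC Cys — synonymous.
Codon 7: GUC Val / GUC Val — identical.
Codon 8: GGG Gly / GGG Gly — identical.
Codon 9: ACU Thr / ACC Thr — synonymous.
Codon 10: AGU Ser / UCC Ser — synonymous.
Nonsynonymous differences: 0 → same protein.

yes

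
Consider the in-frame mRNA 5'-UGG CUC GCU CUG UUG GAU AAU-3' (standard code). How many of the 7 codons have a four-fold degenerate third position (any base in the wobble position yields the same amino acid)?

Codon 1 UGG (Trp): third position 1-fold.
Codon 2 CUC (Leu): third position 4-fold.
Codon 3 GCU (Ala): third position 4-fold.
Codon 4 CUG (Leu): third position 4-fold.
Codon 5 UUG (Leu): third position 2-fold.
Codon 6 GAU (Asp): third position 2-fold.
Codon 7 AAU (Asn): third position 2-fold.
Four-fold degenerate third positions: 3.

3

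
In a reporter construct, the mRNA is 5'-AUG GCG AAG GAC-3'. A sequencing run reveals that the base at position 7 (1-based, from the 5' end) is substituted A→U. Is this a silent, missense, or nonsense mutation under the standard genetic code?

nonsense

Position 7 falls in codon 3: AAG → Lys.
After the substitution the codon is UAG → Stop.
The new codon is a stop codon, so this is a nonsense mutation.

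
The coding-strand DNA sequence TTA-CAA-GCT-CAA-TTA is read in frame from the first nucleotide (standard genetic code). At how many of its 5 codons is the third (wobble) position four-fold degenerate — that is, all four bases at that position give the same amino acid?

Codon 1 TTA (Leu): third position 2-fold.
Codon 2 CAA (Gln): third position 2-fold.
Codon 3 GCT (Ala): third position 4-fold.
Codon 4 CAA (Gln): third position 2-fold.
Codon 5 TTA (Leu): third position 2-fold.
Four-fold degenerate third positions: 1.

1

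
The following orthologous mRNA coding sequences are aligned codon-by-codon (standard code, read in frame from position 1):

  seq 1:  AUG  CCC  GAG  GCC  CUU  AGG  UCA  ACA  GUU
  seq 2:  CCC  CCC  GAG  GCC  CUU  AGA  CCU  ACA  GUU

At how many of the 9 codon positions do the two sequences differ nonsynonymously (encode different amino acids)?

2

Codon 1: AUG Met / CCC Pro — nonsynonymous.
Codon 2: CCC Pro / CCC Pro — identical.
Codon 3: GAG Glu / GAG Glu — identical.
Codon 4: GCC Ala / GCC Ala — identical.
Codon 5: CUU Leu / CUU Leu — identical.
Codon 6: AGG Arg / AGA Arg — synonymous.
Codon 7: UCA Ser / CCU Pro — nonsynonymous.
Codon 8: ACA Thr / ACA Thr — identical.
Codon 9: GUU Val / GUU Val — identical.
Nonsynonymous differences: 2.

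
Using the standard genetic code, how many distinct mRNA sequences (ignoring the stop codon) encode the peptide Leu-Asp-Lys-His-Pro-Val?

Leu: 6 codons.
Asp: 2 codons.
Lys: 2 codons.
His: 2 codons.
Pro: 4 codons.
Val: 4 codons.
6 × 2 × 2 × 2 × 4 × 4 = 768.

768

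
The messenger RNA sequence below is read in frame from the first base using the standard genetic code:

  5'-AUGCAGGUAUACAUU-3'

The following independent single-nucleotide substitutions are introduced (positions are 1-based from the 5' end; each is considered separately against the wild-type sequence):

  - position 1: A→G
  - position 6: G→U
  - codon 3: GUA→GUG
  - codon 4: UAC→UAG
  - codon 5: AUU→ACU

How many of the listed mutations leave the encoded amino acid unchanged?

1

Codon 1: AUG (Met) → GUG (Val) — missense.
Codon 2: CAG (Gln) → CAU (His) — missense.
Codon 3: GUA (Val) → GUG (Val) — synonymous.
Codon 4: UAC (Tyr) → UAG (Stop) — nonsense.
Codon 5: AUU (Ile) → ACU (Thr) — missense.
Synonymous: 1 of 5.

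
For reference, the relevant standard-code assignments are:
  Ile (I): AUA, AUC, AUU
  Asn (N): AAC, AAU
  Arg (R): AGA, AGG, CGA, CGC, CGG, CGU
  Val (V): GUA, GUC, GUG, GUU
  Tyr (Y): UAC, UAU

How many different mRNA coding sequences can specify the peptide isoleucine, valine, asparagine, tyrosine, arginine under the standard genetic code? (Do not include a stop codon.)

Ile: 3 codons.
Val: 4 codons.
Asn: 2 codons.
Tyr: 2 codons.
Arg: 6 codons.
3 × 4 × 2 × 2 × 6 = 288.

288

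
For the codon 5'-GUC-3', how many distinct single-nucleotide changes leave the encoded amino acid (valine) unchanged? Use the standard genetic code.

3

Position 1: none → 0 synonymous.
Position 2: none → 0 synonymous.
Position 3: GUU, GUA, GUG → 3 synonymous.
Total: 0 + 0 + 3 = 3.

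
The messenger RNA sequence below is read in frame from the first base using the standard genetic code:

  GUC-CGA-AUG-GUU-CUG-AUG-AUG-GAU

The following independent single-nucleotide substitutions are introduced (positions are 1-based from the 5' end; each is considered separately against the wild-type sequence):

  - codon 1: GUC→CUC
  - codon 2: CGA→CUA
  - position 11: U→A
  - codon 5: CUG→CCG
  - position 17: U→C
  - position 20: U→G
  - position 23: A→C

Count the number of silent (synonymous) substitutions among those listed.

Codon 1: GUC (Val) → CUC (Leu) — missense.
Codon 2: CGA (Arg) → CUA (Leu) — missense.
Codon 4: GUU (Val) → GAU (Asp) — missense.
Codon 5: CUG (Leu) → CCG (Pro) — missense.
Codon 6: AUG (Met) → ACG (Thr) — missense.
Codon 7: AUG (Met) → AGG (Arg) — missense.
Codon 8: GAU (Asp) → GCU (Ala) — missense.
Synonymous: 0 of 7.

0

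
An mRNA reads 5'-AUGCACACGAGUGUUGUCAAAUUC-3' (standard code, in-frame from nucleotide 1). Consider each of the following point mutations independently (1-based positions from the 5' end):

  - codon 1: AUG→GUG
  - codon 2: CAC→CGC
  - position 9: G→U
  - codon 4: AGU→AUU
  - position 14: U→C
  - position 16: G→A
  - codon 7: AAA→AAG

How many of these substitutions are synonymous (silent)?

2

Codon 1: AUG (Met) → GUG (Val) — missense.
Codon 2: CAC (His) → CGC (Arg) — missense.
Codon 3: ACG (Thr) → ACU (Thr) — synonymous.
Codon 4: AGU (Ser) → AUU (Ile) — missense.
Codon 5: GUU (Val) → GCU (Ala) — missense.
Codon 6: GUC (Val) → AUC (Ile) — missense.
Codon 7: AAA (Lys) → AAG (Lys) — synonymous.
Synonymous: 2 of 7.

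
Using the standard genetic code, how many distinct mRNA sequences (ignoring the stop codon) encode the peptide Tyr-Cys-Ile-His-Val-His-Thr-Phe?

Tyr: 2 codons.
Cys: 2 codons.
Ile: 3 codons.
His: 2 codons.
Val: 4 codons.
His: 2 codons.
Thr: 4 codons.
Phe: 2 codons.
2 × 2 × 3 × 2 × 4 × 2 × 4 × 2 = 1536.

1536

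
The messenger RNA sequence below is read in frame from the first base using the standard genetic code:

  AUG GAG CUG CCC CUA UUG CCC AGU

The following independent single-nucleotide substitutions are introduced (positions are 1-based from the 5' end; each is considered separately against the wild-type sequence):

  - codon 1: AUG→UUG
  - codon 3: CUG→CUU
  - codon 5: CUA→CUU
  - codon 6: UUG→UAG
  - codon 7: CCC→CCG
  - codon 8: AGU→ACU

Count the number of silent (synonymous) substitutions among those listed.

Codon 1: AUG (Met) → UUG (Leu) — missense.
Codon 3: CUG (Leu) → CUU (Leu) — synonymous.
Codon 5: CUA (Leu) → CUU (Leu) — synonymous.
Codon 6: UUG (Leu) → UAG (Stop) — nonsense.
Codon 7: CCC (Pro) → CCG (Pro) — synonymous.
Codon 8: AGU (Ser) → ACU (Thr) — missense.
Synonymous: 3 of 6.

3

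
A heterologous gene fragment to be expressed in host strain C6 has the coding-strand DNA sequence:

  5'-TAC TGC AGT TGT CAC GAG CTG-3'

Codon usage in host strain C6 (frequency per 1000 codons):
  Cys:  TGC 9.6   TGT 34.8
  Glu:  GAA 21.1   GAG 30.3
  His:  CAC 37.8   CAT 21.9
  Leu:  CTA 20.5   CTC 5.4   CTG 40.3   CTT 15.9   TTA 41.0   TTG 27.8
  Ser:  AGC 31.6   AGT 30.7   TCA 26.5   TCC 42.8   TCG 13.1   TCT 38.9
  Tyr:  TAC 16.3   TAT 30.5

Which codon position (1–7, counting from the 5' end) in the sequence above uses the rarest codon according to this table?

Codon 1 TAC (Tyr): 16.3 per 1000.
Codon 2 TGC (Cys): 9.6 per 1000.
Codon 3 AGT (Ser): 30.7 per 1000.
Codon 4 TGT (Cys): 34.8 per 1000.
Codon 5 CAC (His): 37.8 per 1000.
Codon 6 GAG (Glu): 30.3 per 1000.
Codon 7 CTG (Leu): 40.3 per 1000.
Lowest frequency is 9.6 at codon 2.

2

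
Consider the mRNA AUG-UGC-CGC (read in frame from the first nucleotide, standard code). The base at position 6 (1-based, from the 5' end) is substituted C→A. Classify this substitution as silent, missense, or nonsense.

nonsense

Position 6 falls in codon 2: UGC → Cys.
After the substitution the codon is UGA → Stop.
The new codon is a stop codon, so this is a nonsense mutation.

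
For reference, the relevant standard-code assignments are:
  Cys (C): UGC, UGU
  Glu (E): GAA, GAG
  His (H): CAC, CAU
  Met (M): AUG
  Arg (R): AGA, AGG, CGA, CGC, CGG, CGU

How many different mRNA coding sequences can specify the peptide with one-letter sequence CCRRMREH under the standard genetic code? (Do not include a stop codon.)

Cys: 2 codons.
Cys: 2 codons.
Arg: 6 codons.
Arg: 6 codons.
Met: 1 codon.
Arg: 6 codons.
Glu: 2 codons.
His: 2 codons.
2 × 2 × 6 × 6 × 1 × 6 × 2 × 2 = 3456.

3456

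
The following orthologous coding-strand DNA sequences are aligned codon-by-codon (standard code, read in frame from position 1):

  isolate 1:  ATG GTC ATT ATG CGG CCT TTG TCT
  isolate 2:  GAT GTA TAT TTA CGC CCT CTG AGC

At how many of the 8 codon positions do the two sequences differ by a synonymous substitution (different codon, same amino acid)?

4

Codon 1: ATG Met / GAT Asp — nonsynonymous.
Codon 2: GTC Val / GTA Val — synonymous.
Codon 3: ATT Ile / TAT Tyr — nonsynonymous.
Codon 4: ATG Met / TTA Leu — nonsynonymous.
Codon 5: CGG Arg / CGC Arg — synonymous.
Codon 6: CCT Pro / CCT Pro — identical.
Codon 7: TTG Leu / CTG Leu — synonymous.
Codon 8: TCT Ser / AGC Ser — synonymous.
Synonymous differences: 4.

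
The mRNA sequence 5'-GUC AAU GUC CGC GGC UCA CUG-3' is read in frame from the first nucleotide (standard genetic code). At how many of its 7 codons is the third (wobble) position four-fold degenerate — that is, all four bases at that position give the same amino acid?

Codon 1 GUC (Val): third position 4-fold.
Codon 2 AAU (Asn): third position 2-fold.
Codon 3 GUC (Val): third position 4-fold.
Codon 4 CGC (Arg): third position 4-fold.
Codon 5 GGC (Gly): third position 4-fold.
Codon 6 UCA (Ser): third position 4-fold.
Codon 7 CUG (Leu): third position 4-fold.
Four-fold degenerate third positions: 6.

6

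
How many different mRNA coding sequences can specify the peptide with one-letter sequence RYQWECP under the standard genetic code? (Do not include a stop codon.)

Arg: 6 codons.
Tyr: 2 codons.
Gln: 2 codons.
Trp: 1 codon.
Glu: 2 codons.
Cys: 2 codons.
Pro: 4 codons.
6 × 2 × 2 × 1 × 2 × 2 × 4 = 384.

384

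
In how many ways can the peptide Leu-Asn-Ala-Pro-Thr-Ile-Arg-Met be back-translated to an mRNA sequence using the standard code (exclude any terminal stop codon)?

13824

Leu: 6 codons.
Asn: 2 codons.
Ala: 4 codons.
Pro: 4 codons.
Thr: 4 codons.
Ile: 3 codons.
Arg: 6 codons.
Met: 1 codon.
6 × 2 × 4 × 4 × 4 × 3 × 6 × 1 = 13824.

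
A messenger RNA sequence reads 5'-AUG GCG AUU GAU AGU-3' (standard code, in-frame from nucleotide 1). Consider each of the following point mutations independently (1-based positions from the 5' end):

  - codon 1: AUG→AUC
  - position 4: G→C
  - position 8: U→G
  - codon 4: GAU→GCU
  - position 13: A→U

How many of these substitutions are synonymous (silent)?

Codon 1: AUG (Met) → AUC (Ile) — missense.
Codon 2: GCG (Ala) → CCG (Pro) — missense.
Codon 3: AUU (Ile) → AGU (Ser) — missense.
Codon 4: GAU (Asp) → GCU (Ala) — missense.
Codon 5: AGU (Ser) → UGU (Cys) — missense.
Synonymous: 0 of 5.

0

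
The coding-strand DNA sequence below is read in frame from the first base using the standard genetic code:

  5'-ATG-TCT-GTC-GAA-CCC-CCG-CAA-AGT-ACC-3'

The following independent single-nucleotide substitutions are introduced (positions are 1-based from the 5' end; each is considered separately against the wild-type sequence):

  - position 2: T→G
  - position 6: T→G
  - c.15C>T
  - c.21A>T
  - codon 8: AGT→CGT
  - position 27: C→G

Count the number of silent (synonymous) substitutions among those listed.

3

Codon 1: ATG (Met) → AGG (Arg) — missense.
Codon 2: TCT (Ser) → TCG (Ser) — synonymous.
Codon 5: CCC (Pro) → CCT (Pro) — synonymous.
Codon 7: CAA (Gln) → CAT (His) — missense.
Codon 8: AGT (Ser) → CGT (Arg) — missense.
Codon 9: ACC (Thr) → ACG (Thr) — synonymous.
Synonymous: 3 of 6.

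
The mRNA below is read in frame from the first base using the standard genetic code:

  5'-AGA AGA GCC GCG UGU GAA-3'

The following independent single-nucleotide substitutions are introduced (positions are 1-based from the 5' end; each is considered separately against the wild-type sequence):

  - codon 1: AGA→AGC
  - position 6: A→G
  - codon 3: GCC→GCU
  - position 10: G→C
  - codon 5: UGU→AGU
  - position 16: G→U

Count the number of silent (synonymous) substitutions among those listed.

2

Codon 1: AGA (Arg) → AGC (Ser) — missense.
Codon 2: AGA (Arg) → AGG (Arg) — synonymous.
Codon 3: GCC (Ala) → GCU (Ala) — synonymous.
Codon 4: GCG (Ala) → CCG (Pro) — missense.
Codon 5: UGU (Cys) → AGU (Ser) — missense.
Codon 6: GAA (Glu) → UAA (Stop) — nonsense.
Synonymous: 2 of 6.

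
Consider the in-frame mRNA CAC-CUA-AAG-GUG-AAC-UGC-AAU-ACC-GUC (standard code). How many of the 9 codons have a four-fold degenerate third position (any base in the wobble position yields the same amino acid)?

4

Codon 1 CAC (His): third position 2-fold.
Codon 2 CUA (Leu): third position 4-fold.
Codon 3 AAG (Lys): third position 2-fold.
Codon 4 GUG (Val): third position 4-fold.
Codon 5 AAC (Asn): third position 2-fold.
Codon 6 UGC (Cys): third position 2-fold.
Codon 7 AAU (Asn): third position 2-fold.
Codon 8 ACC (Thr): third position 4-fold.
Codon 9 GUC (Val): third position 4-fold.
Four-fold degenerate third positions: 4.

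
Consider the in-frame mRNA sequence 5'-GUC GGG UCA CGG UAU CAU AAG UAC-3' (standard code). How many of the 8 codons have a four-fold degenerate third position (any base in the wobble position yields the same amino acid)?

Codon 1 GUC (Val): third position 4-fold.
Codon 2 GGG (Gly): third position 4-fold.
Codon 3 UCA (Ser): third position 4-fold.
Codon 4 CGG (Arg): third position 4-fold.
Codon 5 UAU (Tyr): third position 2-fold.
Codon 6 CAU (His): third position 2-fold.
Codon 7 AAG (Lys): third position 2-fold.
Codon 8 UAC (Tyr): third position 2-fold.
Four-fold degenerate third positions: 4.

4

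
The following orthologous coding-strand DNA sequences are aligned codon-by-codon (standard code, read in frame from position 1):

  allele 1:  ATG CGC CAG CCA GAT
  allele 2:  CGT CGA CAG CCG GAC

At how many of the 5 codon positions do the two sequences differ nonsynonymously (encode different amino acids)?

1

Codon 1: ATG Met / CGT Arg — nonsynonymous.
Codon 2: CGC Arg / CGA Arg — synonymous.
Codon 3: CAG Gln / CAG Gln — identical.
Codon 4: CCA Pro / CCG Pro — synonymous.
Codon 5: GAT Asp / GAC Asp — synonymous.
Nonsynonymous differences: 1.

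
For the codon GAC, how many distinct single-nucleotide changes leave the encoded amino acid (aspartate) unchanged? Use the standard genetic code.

Position 1: none → 0 synonymous.
Position 2: none → 0 synonymous.
Position 3: GAT → 1 synonymous.
Total: 0 + 0 + 1 = 1.

1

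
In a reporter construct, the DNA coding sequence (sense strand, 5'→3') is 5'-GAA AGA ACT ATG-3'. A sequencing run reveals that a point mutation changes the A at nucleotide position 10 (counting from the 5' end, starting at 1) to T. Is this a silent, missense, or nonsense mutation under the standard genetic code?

missense

Position 10 falls in codon 4: ATG → Met.
After the substitution the codon is TTG → Leu.
Met ≠ Leu, so this is a missense mutation.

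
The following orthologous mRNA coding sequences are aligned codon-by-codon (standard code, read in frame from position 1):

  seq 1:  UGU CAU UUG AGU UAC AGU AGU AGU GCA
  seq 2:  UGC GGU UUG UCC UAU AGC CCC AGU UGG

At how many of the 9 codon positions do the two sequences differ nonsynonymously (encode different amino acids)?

Codon 1: UGU Cys / UGC Cys — synonymous.
Codon 2: CAU His / GGU Gly — nonsynonymous.
Codon 3: UUG Leu / UUG Leu — identical.
Codon 4: AGU Ser / UCC Ser — synonymous.
Codon 5: UAC Tyr / UAU Tyr — synonymous.
Codon 6: AGU Ser / AGC Ser — synonymous.
Codon 7: AGU Ser / CCC Pro — nonsynonymous.
Codon 8: AGU Ser / AGU Ser — identical.
Codon 9: GCA Ala / UGG Trp — nonsynonymous.
Nonsynonymous differences: 3.

3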